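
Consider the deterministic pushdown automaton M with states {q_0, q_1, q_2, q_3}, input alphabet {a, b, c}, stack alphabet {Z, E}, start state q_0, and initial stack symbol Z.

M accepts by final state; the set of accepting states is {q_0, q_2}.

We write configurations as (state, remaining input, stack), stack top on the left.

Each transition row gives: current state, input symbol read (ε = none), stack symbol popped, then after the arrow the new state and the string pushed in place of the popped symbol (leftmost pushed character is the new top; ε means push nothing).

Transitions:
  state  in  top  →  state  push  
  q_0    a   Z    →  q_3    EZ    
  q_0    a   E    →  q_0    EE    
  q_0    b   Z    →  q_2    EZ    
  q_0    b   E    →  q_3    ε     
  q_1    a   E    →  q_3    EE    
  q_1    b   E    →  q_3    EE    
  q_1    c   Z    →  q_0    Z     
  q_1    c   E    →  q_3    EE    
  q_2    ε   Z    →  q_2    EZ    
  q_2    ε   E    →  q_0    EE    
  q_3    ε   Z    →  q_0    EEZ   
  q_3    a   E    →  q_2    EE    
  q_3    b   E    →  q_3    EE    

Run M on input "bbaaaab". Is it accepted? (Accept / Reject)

(q_0, bbaaaab, Z) ⊢ (q_2, baaaab, EZ) ⊢ (q_0, baaaab, EEZ) ⊢ (q_3, aaaab, EZ) ⊢ (q_2, aaab, EEZ) ⊢ (q_0, aaab, EEEZ) ⊢ (q_0, aab, EEEEZ) ⊢ (q_0, ab, EEEEEZ) ⊢ (q_0, b, EEEEEEZ) ⊢ (q_3, ε, EEEEEZ)
All input consumed; state q_3 ∉ F and no further ε-move applies.

Reject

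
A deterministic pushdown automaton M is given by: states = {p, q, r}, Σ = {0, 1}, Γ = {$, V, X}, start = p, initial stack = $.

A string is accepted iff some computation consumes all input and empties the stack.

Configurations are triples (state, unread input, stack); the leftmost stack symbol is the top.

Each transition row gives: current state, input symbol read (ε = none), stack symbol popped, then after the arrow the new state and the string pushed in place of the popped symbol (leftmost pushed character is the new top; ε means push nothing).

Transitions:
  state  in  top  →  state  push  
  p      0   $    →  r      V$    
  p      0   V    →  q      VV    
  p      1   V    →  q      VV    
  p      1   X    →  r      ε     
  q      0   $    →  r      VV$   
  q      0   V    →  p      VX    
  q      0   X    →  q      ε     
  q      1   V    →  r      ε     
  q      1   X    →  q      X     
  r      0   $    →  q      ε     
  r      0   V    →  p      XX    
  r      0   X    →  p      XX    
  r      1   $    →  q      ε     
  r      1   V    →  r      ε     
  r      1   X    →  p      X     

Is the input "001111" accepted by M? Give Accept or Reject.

Accept

(p, 001111, $)
  read 0, top $: go to r, push V$ → (r, 01111, V$)
  read 0, top V: go to p, push XX → (p, 1111, XX$)
  read 1, top X: go to r, push ε → (r, 111, X$)
  read 1, top X: go to p, push X → (p, 11, X$)
  read 1, top X: go to r, push ε → (r, 1, $)
  read 1, top $: go to q, push ε → (q, ε, ε)
All input consumed and the stack is empty.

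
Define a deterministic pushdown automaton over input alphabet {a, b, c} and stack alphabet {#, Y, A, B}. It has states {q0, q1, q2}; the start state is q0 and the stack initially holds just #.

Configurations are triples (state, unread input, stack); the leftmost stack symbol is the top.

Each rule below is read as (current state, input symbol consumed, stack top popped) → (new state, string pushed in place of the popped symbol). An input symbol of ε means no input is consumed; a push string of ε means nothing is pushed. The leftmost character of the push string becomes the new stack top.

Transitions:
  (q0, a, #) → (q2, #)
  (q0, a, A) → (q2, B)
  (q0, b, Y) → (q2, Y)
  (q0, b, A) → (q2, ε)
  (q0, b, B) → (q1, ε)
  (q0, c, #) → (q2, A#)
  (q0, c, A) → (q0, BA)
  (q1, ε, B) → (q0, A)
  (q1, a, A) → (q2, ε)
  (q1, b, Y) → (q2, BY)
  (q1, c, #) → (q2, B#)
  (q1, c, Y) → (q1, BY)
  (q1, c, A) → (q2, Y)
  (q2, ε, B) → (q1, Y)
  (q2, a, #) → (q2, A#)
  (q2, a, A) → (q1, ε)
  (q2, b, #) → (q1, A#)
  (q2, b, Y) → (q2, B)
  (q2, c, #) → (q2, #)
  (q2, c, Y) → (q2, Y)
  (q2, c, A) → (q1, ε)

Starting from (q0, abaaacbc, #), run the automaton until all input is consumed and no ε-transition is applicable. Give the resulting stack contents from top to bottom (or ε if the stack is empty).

(q0, abaaacbc, #)
  read a, top #: go to q2, push # → (q2, baaacbc, #)
  read b, top #: go to q1, push A# → (q1, aaacbc, A#)
  read a, top A: go to q2, push ε → (q2, aacbc, #)
  read a, top #: go to q2, push A# → (q2, acbc, A#)
  read a, top A: go to q1, push ε → (q1, cbc, #)
  read c, top #: go to q2, push B# → (q2, bc, B#)
  ε-move, top B: go to q1, push Y → (q1, bc, Y#)
  read b, top Y: go to q2, push BY → (q2, c, BY#)
  ε-move, top B: go to q1, push Y → (q1, c, YY#)
  read c, top Y: go to q1, push BY → (q1, ε, BYY#)
  ε-move, top B: go to q0, push A → (q0, ε, AYY#)
All input consumed in state q0 with stack AYY#.

AYY#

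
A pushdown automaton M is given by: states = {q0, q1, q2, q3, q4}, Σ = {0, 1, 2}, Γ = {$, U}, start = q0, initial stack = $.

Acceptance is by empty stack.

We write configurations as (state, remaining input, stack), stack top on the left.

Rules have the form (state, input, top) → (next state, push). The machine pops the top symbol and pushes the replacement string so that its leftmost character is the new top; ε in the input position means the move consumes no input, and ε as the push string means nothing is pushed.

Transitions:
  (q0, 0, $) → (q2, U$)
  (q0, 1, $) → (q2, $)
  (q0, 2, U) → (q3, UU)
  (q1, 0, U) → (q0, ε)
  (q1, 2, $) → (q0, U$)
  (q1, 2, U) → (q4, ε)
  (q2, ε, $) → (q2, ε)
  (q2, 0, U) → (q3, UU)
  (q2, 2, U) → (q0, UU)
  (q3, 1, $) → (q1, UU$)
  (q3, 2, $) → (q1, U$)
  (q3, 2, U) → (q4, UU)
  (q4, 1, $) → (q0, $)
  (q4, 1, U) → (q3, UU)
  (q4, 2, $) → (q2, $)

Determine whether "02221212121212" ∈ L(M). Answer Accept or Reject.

Reject

No computation consumes all input and empties the stack.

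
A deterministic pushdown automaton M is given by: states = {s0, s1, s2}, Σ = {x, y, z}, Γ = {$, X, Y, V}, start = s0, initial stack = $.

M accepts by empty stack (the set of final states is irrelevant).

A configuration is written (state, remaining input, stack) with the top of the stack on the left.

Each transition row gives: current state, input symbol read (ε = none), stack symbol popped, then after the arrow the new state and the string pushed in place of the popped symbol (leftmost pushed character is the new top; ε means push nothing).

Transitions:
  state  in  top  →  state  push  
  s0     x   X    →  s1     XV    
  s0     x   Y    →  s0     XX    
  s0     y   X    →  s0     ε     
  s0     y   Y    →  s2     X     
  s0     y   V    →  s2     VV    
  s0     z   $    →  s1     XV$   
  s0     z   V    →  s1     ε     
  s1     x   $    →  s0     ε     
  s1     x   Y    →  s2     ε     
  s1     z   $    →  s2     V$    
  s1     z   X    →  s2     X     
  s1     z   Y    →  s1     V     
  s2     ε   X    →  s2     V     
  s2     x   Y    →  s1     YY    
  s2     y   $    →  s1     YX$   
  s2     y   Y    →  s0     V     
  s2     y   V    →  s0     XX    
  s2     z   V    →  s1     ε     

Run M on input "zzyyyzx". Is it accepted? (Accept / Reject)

Accept

(s0, zzyyyzx, $)
  read z, top $: go to s1, push XV$ → (s1, zyyyzx, XV$)
  read z, top X: go to s2, push X → (s2, yyyzx, XV$)
  ε-move, top X: go to s2, push V → (s2, yyyzx, VV$)
  read y, top V: go to s0, push XX → (s0, yyzx, XXV$)
  read y, top X: go to s0, push ε → (s0, yzx, XV$)
  read y, top X: go to s0, push ε → (s0, zx, V$)
  read z, top V: go to s1, push ε → (s1, x, $)
  read x, top $: go to s0, push ε → (s0, ε, ε)
All input consumed and the stack is empty.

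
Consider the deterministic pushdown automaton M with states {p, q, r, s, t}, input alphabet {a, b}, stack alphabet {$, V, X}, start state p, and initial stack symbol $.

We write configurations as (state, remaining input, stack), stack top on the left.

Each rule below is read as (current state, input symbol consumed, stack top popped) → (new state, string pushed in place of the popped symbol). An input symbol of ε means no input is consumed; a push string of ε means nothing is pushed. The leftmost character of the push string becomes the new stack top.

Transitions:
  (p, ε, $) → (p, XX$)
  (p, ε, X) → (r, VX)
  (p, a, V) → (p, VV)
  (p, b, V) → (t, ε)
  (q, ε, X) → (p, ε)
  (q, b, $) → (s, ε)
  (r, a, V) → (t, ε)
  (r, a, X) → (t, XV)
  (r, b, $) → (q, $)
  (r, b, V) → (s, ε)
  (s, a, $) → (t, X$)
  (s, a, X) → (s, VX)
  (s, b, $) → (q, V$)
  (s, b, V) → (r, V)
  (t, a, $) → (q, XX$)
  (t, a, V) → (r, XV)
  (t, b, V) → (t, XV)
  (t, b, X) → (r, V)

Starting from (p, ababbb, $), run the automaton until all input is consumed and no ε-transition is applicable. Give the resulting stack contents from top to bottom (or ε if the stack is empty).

V$

(p, ababbb, $) ⊢ (p, ababbb, XX$) ⊢ (r, ababbb, VXX$) ⊢ (t, babbb, XX$) ⊢ (r, abbb, VX$) ⊢ (t, bbb, X$) ⊢ (r, bb, V$) ⊢ (s, b, $) ⊢ (q, ε, V$)
All input consumed in state q with stack V$.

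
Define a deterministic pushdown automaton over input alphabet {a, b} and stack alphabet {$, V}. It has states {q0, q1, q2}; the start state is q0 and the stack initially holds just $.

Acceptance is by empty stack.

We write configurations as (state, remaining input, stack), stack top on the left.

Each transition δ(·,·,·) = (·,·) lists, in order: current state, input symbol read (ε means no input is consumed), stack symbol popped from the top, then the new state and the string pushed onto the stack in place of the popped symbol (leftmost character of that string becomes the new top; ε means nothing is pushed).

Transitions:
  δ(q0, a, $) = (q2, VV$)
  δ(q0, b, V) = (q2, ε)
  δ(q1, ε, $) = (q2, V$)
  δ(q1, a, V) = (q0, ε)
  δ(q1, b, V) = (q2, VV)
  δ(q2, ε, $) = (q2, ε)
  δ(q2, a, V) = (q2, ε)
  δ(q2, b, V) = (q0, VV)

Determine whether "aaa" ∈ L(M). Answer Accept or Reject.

Accept

(q0, aaa, $) ⊢ (q2, aa, VV$) ⊢ (q2, a, V$) ⊢ (q2, ε, $) ⊢ (q2, ε, ε)
All input consumed and the stack is empty.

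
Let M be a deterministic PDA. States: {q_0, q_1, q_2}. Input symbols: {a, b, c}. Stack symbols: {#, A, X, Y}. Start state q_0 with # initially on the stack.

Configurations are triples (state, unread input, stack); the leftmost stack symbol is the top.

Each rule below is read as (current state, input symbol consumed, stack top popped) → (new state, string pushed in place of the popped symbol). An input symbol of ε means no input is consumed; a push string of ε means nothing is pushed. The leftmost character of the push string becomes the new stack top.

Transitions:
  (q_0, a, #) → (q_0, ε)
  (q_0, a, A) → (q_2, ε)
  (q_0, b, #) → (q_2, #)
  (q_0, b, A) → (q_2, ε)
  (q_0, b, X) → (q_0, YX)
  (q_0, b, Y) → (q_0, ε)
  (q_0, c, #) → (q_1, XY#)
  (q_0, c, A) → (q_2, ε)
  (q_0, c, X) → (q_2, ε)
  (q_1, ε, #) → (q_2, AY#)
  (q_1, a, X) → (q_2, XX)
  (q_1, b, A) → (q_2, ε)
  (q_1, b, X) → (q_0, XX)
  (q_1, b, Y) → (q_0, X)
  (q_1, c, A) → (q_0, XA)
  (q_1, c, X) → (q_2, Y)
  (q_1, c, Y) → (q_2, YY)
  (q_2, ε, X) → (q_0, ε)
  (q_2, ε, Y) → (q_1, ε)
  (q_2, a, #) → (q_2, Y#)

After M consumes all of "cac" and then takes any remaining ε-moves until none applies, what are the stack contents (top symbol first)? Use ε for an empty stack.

AY#

(q_0, cac, #)
  read c, top #: go to q_1, push XY# → (q_1, ac, XY#)
  read a, top X: go to q_2, push XX → (q_2, c, XXY#)
  ε-move, top X: go to q_0, push ε → (q_0, c, XY#)
  read c, top X: go to q_2, push ε → (q_2, ε, Y#)
  ε-move, top Y: go to q_1, push ε → (q_1, ε, #)
  ε-move, top #: go to q_2, push AY# → (q_2, ε, AY#)
All input consumed in state q_2 with stack AY#.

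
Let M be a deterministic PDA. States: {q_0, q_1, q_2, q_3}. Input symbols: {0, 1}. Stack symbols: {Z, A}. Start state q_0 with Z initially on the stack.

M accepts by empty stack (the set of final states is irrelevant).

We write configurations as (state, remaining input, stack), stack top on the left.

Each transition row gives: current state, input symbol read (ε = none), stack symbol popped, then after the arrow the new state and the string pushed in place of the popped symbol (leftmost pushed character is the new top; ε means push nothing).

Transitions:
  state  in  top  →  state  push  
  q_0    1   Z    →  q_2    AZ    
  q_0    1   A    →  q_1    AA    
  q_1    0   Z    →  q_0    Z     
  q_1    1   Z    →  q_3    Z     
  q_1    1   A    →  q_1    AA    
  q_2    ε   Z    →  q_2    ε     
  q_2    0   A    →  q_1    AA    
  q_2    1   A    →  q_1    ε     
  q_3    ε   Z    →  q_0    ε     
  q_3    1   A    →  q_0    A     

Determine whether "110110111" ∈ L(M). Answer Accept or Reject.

Accept

(q_0, 110110111, Z)
  read 1, top Z: go to q_2, push AZ → (q_2, 10110111, AZ)
  read 1, top A: go to q_1, push ε → (q_1, 0110111, Z)
  read 0, top Z: go to q_0, push Z → (q_0, 110111, Z)
  read 1, top Z: go to q_2, push AZ → (q_2, 10111, AZ)
  read 1, top A: go to q_1, push ε → (q_1, 0111, Z)
  read 0, top Z: go to q_0, push Z → (q_0, 111, Z)
  read 1, top Z: go to q_2, push AZ → (q_2, 11, AZ)
  read 1, top A: go to q_1, push ε → (q_1, 1, Z)
  read 1, top Z: go to q_3, push Z → (q_3, ε, Z)
  ε-move, top Z: go to q_0, push ε → (q_0, ε, ε)
All input consumed and the stack is empty.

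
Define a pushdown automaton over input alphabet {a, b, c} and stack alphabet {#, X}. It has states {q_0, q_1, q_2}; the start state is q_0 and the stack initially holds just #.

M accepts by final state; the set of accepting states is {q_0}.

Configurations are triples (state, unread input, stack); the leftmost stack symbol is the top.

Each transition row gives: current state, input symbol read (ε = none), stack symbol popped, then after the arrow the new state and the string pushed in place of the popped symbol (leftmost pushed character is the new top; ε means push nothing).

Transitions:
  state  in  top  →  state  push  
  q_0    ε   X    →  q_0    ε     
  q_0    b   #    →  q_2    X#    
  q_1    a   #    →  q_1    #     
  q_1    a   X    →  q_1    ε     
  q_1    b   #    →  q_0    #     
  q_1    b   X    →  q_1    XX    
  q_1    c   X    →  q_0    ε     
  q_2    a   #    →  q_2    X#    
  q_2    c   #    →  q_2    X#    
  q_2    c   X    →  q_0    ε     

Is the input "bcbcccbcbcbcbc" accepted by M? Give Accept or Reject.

Reject

No computation consumes all input and reaches a final state.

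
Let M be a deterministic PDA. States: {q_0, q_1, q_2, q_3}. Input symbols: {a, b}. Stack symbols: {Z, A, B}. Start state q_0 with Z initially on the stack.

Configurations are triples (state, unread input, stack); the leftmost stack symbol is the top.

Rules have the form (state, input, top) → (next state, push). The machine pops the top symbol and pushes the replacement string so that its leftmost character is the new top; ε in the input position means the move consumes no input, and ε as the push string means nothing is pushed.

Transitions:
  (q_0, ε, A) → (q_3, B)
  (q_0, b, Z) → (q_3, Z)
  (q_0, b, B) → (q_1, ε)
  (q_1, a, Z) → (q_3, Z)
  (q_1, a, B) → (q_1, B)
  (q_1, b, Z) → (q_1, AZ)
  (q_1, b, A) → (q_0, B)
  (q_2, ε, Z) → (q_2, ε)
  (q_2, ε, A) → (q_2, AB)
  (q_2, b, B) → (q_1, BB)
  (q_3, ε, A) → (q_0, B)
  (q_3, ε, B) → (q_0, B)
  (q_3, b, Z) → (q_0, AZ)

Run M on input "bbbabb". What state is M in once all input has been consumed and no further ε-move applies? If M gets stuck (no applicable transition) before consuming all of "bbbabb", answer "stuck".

q_1

(q_0, bbbabb, Z)
  read b, top Z: go to q_3, push Z → (q_3, bbabb, Z)
  read b, top Z: go to q_0, push AZ → (q_0, babb, AZ)
  ε-move, top A: go to q_3, push B → (q_3, babb, BZ)
  ε-move, top B: go to q_0, push B → (q_0, babb, BZ)
  read b, top B: go to q_1, push ε → (q_1, abb, Z)
  read a, top Z: go to q_3, push Z → (q_3, bb, Z)
  read b, top Z: go to q_0, push AZ → (q_0, b, AZ)
  ε-move, top A: go to q_3, push B → (q_3, b, BZ)
  ε-move, top B: go to q_0, push B → (q_0, b, BZ)
  read b, top B: go to q_1, push ε → (q_1, ε, Z)
All input consumed; M is in state q_1.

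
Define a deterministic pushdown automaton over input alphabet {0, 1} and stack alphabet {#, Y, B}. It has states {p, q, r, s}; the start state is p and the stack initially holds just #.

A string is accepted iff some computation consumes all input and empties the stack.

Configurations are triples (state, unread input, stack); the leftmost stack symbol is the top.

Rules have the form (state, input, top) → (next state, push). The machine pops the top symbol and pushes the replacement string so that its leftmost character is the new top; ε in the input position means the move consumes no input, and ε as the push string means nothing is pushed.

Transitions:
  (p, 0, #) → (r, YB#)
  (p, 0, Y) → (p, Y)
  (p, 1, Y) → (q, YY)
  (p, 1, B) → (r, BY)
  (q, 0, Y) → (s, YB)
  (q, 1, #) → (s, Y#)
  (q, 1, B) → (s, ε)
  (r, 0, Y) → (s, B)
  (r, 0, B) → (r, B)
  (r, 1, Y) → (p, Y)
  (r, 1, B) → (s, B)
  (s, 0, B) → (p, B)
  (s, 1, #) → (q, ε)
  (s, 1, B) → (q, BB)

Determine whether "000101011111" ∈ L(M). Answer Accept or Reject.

(p, 000101011111, #)
  read 0, top #: go to r, push YB# → (r, 00101011111, YB#)
  read 0, top Y: go to s, push B → (s, 0101011111, BB#)
  read 0, top B: go to p, push B → (p, 101011111, BB#)
  read 1, top B: go to r, push BY → (r, 01011111, BYB#)
  read 0, top B: go to r, push B → (r, 1011111, BYB#)
  read 1, top B: go to s, push B → (s, 011111, BYB#)
  read 0, top B: go to p, push B → (p, 11111, BYB#)
  read 1, top B: go to r, push BY → (r, 1111, BYYB#)
  read 1, top B: go to s, push B → (s, 111, BYYB#)
  read 1, top B: go to q, push BB → (q, 11, BBYYB#)
  read 1, top B: go to s, push ε → (s, 1, BYYB#)
  read 1, top B: go to q, push BB → (q, ε, BBYYB#)
All input consumed; stack is BBYYB#, not empty, and no further ε-move applies.

Reject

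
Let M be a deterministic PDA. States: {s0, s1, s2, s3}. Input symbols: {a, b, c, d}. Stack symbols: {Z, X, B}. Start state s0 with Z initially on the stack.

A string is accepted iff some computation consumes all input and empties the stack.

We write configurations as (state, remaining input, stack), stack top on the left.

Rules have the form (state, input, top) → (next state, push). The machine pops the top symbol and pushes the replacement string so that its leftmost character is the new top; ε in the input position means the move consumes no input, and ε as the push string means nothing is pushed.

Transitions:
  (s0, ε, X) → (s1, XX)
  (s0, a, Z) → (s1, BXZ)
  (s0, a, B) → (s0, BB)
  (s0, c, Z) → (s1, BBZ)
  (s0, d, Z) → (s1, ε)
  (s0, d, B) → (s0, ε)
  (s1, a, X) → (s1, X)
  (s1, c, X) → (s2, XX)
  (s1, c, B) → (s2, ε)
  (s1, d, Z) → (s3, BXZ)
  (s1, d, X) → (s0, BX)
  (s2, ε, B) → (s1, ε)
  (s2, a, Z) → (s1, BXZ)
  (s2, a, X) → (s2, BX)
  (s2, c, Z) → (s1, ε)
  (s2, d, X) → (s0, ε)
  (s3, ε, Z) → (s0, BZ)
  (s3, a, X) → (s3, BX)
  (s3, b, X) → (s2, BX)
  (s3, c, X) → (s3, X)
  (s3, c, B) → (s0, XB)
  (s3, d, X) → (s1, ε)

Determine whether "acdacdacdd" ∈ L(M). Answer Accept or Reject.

Accept

(s0, acdacdacdd, Z) ⊢ (s1, cdacdacdd, BXZ) ⊢ (s2, dacdacdd, XZ) ⊢ (s0, acdacdd, Z) ⊢ (s1, cdacdd, BXZ) ⊢ (s2, dacdd, XZ) ⊢ (s0, acdd, Z) ⊢ (s1, cdd, BXZ) ⊢ (s2, dd, XZ) ⊢ (s0, d, Z) ⊢ (s1, ε, ε)
All input consumed and the stack is empty.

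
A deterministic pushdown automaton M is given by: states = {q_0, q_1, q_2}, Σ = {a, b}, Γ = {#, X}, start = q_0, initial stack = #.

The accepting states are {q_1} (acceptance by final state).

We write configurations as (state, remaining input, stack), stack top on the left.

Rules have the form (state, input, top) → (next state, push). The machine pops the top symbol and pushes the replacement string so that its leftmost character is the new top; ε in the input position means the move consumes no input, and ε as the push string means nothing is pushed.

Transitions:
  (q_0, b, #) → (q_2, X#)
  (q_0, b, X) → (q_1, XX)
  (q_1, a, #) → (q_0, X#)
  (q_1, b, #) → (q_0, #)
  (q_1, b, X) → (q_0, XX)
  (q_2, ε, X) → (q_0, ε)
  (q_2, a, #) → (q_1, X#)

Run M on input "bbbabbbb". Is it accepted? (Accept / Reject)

(q_0, bbbabbbb, #)
  read b, top #: go to q_2, push X# → (q_2, bbabbbb, X#)
  ε-move, top X: go to q_0, push ε → (q_0, bbabbbb, #)
  read b, top #: go to q_2, push X# → (q_2, babbbb, X#)
  ε-move, top X: go to q_0, push ε → (q_0, babbbb, #)
  read b, top #: go to q_2, push X# → (q_2, abbbb, X#)
  ε-move, top X: go to q_0, push ε → (q_0, abbbb, #)
No transition applies at (q_0, abbbb, #); input not fully consumed.

Reject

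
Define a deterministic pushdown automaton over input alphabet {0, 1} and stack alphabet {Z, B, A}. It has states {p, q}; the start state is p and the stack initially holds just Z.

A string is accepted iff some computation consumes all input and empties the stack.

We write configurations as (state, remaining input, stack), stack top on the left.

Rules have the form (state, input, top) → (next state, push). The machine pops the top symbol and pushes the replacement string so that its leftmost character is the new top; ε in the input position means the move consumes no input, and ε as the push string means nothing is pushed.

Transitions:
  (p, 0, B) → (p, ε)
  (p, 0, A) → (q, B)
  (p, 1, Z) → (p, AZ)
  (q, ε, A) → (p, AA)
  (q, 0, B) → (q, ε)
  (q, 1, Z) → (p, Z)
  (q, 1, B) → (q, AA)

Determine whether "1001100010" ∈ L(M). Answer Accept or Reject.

(p, 1001100010, Z)
  read 1, top Z: go to p, push AZ → (p, 001100010, AZ)
  read 0, top A: go to q, push B → (q, 01100010, BZ)
  read 0, top B: go to q, push ε → (q, 1100010, Z)
  read 1, top Z: go to p, push Z → (p, 100010, Z)
  read 1, top Z: go to p, push AZ → (p, 00010, AZ)
  read 0, top A: go to q, push B → (q, 0010, BZ)
  read 0, top B: go to q, push ε → (q, 010, Z)
No transition applies at (q, 010, Z); input not fully consumed.

Reject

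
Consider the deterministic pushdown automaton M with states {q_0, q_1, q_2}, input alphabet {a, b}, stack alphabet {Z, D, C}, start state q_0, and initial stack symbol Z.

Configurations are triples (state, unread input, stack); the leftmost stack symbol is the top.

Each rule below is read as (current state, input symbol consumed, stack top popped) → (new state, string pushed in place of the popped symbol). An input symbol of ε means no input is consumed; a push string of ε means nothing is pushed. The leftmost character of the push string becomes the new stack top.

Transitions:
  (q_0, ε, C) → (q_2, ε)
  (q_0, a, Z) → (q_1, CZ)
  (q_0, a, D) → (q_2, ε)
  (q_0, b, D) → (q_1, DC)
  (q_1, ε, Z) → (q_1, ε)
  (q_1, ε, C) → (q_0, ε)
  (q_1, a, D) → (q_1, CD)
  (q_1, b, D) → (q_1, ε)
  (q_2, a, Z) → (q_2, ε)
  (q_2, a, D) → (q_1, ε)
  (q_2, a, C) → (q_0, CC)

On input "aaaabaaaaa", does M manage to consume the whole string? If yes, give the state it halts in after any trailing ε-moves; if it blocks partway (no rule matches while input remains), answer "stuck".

stuck

(q_0, aaaabaaaaa, Z) ⊢ (q_1, aaabaaaaa, CZ) ⊢ (q_0, aaabaaaaa, Z) ⊢ (q_1, aabaaaaa, CZ) ⊢ (q_0, aabaaaaa, Z) ⊢ (q_1, abaaaaa, CZ) ⊢ (q_0, abaaaaa, Z) ⊢ (q_1, baaaaa, CZ) ⊢ (q_0, baaaaa, Z)
No transition for (q_0, b, top Z); M blocks with input baaaaa remaining.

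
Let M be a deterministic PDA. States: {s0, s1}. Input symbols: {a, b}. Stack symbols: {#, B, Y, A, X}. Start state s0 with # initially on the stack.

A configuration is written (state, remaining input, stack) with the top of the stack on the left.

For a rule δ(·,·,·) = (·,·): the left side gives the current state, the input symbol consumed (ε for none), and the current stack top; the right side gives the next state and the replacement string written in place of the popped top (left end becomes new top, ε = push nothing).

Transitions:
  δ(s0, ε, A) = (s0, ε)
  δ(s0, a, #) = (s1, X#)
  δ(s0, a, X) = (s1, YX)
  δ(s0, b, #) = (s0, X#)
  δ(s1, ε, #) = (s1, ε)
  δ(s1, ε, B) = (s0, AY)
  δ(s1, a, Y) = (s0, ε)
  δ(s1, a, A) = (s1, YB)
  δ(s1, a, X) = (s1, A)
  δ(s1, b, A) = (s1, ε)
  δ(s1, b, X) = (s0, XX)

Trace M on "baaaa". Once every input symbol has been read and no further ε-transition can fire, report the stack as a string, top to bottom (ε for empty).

(s0, baaaa, #)
  read b, top #: go to s0, push X# → (s0, aaaa, X#)
  read a, top X: go to s1, push YX → (s1, aaa, YX#)
  read a, top Y: go to s0, push ε → (s0, aa, X#)
  read a, top X: go to s1, push YX → (s1, a, YX#)
  read a, top Y: go to s0, push ε → (s0, ε, X#)
All input consumed in state s0 with stack X#.

X#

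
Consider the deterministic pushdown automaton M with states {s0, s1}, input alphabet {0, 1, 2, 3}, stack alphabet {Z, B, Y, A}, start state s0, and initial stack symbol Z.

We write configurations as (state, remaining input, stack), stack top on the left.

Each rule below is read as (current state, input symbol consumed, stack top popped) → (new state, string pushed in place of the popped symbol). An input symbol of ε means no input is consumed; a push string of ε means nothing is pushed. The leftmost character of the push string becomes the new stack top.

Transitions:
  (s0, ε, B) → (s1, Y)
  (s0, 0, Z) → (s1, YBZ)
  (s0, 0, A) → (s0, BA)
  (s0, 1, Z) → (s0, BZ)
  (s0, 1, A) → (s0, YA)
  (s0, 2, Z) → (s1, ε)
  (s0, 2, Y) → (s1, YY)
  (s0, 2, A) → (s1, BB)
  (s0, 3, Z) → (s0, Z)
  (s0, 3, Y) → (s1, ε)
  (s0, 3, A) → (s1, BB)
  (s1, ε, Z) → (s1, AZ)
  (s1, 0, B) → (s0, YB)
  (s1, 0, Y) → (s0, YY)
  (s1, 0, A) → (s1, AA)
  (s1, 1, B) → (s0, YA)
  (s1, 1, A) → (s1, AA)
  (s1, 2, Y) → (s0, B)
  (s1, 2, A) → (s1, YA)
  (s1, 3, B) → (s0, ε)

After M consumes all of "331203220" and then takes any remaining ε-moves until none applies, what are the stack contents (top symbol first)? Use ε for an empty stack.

YYZ

(s0, 331203220, Z)
  read 3, top Z: go to s0, push Z → (s0, 31203220, Z)
  read 3, top Z: go to s0, push Z → (s0, 1203220, Z)
  read 1, top Z: go to s0, push BZ → (s0, 203220, BZ)
  ε-move, top B: go to s1, push Y → (s1, 203220, YZ)
  read 2, top Y: go to s0, push B → (s0, 03220, BZ)
  ε-move, top B: go to s1, push Y → (s1, 03220, YZ)
  read 0, top Y: go to s0, push YY → (s0, 3220, YYZ)
  read 3, top Y: go to s1, push ε → (s1, 220, YZ)
  read 2, top Y: go to s0, push B → (s0, 20, BZ)
  ε-move, top B: go to s1, push Y → (s1, 20, YZ)
  read 2, top Y: go to s0, push B → (s0, 0, BZ)
  ε-move, top B: go to s1, push Y → (s1, 0, YZ)
  read 0, top Y: go to s0, push YY → (s0, ε, YYZ)
All input consumed in state s0 with stack YYZ.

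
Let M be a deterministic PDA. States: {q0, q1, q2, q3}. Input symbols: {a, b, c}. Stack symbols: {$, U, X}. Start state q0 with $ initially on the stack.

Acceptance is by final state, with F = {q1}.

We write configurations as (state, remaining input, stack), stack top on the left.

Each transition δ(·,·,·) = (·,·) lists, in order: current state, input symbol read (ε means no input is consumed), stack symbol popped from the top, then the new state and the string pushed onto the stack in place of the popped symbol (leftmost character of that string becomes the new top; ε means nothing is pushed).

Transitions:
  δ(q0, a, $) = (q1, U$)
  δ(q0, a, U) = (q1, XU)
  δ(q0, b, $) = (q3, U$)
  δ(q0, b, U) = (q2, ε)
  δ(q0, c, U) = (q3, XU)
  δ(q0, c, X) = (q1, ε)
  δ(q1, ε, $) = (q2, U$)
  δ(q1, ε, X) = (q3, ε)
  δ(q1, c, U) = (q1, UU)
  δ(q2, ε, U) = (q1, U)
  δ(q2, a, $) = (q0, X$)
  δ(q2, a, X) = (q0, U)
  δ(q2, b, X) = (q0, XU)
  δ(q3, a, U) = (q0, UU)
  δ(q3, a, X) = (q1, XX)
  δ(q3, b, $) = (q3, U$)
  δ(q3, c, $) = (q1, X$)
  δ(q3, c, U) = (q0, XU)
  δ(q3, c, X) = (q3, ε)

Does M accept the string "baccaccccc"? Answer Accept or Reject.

Accept

(q0, baccaccccc, $)
  read b, top $: go to q3, push U$ → (q3, accaccccc, U$)
  read a, top U: go to q0, push UU → (q0, ccaccccc, UU$)
  read c, top U: go to q3, push XU → (q3, caccccc, XUU$)
  read c, top X: go to q3, push ε → (q3, accccc, UU$)
  read a, top U: go to q0, push UU → (q0, ccccc, UUU$)
  read c, top U: go to q3, push XU → (q3, cccc, XUUU$)
  read c, top X: go to q3, push ε → (q3, ccc, UUU$)
  read c, top U: go to q0, push XU → (q0, cc, XUUU$)
  read c, top X: go to q1, push ε → (q1, c, UUU$)
  read c, top U: go to q1, push UU → (q1, ε, UUUU$)
All input consumed; state q1 ∈ F.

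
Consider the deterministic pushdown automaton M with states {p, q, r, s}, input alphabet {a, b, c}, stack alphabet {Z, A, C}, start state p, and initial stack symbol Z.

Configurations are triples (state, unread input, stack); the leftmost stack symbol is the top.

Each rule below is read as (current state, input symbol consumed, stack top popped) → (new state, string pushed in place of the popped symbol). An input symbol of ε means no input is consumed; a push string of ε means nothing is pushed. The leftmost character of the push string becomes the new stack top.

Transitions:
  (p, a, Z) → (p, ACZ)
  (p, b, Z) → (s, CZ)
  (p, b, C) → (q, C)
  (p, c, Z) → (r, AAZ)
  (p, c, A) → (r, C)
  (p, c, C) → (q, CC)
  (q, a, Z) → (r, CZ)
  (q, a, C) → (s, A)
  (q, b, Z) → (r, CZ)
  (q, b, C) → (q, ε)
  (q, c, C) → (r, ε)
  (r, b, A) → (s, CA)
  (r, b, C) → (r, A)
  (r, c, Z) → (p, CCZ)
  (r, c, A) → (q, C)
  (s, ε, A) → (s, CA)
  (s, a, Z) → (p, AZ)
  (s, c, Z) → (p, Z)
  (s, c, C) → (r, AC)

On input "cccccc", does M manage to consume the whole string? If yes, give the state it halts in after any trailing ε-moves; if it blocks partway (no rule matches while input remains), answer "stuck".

p

(p, cccccc, Z) ⊢ (r, ccccc, AAZ) ⊢ (q, cccc, CAZ) ⊢ (r, ccc, AZ) ⊢ (q, cc, CZ) ⊢ (r, c, Z) ⊢ (p, ε, CCZ)
All input consumed; M is in state p.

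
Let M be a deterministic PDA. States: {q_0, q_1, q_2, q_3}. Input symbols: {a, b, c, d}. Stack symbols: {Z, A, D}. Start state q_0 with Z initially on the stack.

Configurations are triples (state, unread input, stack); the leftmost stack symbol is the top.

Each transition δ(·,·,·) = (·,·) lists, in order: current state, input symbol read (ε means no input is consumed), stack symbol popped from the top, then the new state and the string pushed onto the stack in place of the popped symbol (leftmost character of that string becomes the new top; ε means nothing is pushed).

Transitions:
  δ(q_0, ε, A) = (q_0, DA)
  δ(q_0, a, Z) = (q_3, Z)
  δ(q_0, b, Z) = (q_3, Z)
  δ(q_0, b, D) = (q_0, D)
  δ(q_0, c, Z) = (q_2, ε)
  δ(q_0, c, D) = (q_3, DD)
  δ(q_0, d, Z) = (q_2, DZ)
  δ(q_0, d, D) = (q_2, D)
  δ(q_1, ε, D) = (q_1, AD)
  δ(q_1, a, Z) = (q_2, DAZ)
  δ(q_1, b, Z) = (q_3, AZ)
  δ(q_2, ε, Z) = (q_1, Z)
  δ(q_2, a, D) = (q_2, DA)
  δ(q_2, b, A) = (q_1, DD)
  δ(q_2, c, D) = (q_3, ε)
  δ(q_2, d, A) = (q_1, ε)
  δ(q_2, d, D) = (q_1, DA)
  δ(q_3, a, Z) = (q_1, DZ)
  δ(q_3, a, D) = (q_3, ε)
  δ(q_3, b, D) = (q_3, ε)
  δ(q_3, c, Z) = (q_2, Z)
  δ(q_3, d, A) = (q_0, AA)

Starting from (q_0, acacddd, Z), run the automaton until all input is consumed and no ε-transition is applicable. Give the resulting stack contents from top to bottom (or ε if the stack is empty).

(q_0, acacddd, Z)
  read a, top Z: go to q_3, push Z → (q_3, cacddd, Z)
  read c, top Z: go to q_2, push Z → (q_2, acddd, Z)
  ε-move, top Z: go to q_1, push Z → (q_1, acddd, Z)
  read a, top Z: go to q_2, push DAZ → (q_2, cddd, DAZ)
  read c, top D: go to q_3, push ε → (q_3, ddd, AZ)
  read d, top A: go to q_0, push AA → (q_0, dd, AAZ)
  ε-move, top A: go to q_0, push DA → (q_0, dd, DAAZ)
  read d, top D: go to q_2, push D → (q_2, d, DAAZ)
  read d, top D: go to q_1, push DA → (q_1, ε, DAAAZ)
  ε-move, top D: go to q_1, push AD → (q_1, ε, ADAAAZ)
All input consumed in state q_1 with stack ADAAAZ.

ADAAAZ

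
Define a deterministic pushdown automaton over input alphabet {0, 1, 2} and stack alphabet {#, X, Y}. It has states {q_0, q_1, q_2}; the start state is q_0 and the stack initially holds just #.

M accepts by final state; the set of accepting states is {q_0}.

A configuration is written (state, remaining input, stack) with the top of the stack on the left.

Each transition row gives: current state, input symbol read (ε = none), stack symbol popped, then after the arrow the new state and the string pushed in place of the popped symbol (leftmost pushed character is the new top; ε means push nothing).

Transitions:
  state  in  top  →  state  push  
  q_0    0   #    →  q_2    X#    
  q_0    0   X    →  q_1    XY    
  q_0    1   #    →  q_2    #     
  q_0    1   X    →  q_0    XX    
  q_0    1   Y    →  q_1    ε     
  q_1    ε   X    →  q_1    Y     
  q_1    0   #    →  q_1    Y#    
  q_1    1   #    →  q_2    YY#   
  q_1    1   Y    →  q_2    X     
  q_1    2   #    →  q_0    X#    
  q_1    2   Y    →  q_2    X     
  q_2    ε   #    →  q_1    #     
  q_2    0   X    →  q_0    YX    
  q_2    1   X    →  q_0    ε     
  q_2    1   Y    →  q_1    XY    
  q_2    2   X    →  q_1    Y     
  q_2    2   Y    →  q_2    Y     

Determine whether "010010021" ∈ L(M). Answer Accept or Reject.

(q_0, 010010021, #)
  read 0, top #: go to q_2, push X# → (q_2, 10010021, X#)
  read 1, top X: go to q_0, push ε → (q_0, 0010021, #)
  read 0, top #: go to q_2, push X# → (q_2, 010021, X#)
  read 0, top X: go to q_0, push YX → (q_0, 10021, YX#)
  read 1, top Y: go to q_1, push ε → (q_1, 0021, X#)
  ε-move, top X: go to q_1, push Y → (q_1, 0021, Y#)
No transition applies at (q_1, 0021, Y#); input not fully consumed.

Reject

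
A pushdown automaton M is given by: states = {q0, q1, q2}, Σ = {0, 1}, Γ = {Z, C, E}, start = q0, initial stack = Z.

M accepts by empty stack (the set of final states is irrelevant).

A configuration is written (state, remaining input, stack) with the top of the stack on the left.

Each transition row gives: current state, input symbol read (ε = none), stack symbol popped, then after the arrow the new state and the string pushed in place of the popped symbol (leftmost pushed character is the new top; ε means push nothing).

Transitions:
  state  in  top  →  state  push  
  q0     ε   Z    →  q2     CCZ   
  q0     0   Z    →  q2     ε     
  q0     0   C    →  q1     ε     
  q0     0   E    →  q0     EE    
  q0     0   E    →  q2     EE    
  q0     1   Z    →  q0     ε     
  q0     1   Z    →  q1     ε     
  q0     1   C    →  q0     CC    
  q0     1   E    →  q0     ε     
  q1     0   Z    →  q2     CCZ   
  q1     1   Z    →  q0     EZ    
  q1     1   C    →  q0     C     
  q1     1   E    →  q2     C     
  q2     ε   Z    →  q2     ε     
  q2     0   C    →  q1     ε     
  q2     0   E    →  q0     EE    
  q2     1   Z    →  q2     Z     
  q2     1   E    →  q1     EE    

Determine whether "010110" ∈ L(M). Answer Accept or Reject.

Accept

One accepting computation: (q0, 010110, Z) ⊢ (q2, 010110, CCZ) ⊢ (q1, 10110, CZ) ⊢ (q0, 0110, CZ) ⊢ (q1, 110, Z) ⊢ (q0, 10, EZ) ⊢ (q0, 0, Z) ⊢ (q2, ε, ε)
All input consumed and the stack is empty.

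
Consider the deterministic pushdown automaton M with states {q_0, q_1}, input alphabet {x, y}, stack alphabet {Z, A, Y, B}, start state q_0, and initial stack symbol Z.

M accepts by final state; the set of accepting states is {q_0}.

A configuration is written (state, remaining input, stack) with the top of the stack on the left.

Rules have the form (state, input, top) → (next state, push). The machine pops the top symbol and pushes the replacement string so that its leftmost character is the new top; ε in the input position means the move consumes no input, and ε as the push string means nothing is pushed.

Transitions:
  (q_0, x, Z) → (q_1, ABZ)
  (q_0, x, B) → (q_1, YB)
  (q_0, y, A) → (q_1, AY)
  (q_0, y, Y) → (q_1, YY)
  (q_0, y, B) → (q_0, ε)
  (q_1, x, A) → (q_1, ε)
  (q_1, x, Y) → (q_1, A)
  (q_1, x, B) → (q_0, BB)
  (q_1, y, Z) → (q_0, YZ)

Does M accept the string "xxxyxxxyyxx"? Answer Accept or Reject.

(q_0, xxxyxxxyyxx, Z)
  read x, top Z: go to q_1, push ABZ → (q_1, xxyxxxyyxx, ABZ)
  read x, top A: go to q_1, push ε → (q_1, xyxxxyyxx, BZ)
  read x, top B: go to q_0, push BB → (q_0, yxxxyyxx, BBZ)
  read y, top B: go to q_0, push ε → (q_0, xxxyyxx, BZ)
  read x, top B: go to q_1, push YB → (q_1, xxyyxx, YBZ)
  read x, top Y: go to q_1, push A → (q_1, xyyxx, ABZ)
  read x, top A: go to q_1, push ε → (q_1, yyxx, BZ)
No transition applies at (q_1, yyxx, BZ); input not fully consumed.

Reject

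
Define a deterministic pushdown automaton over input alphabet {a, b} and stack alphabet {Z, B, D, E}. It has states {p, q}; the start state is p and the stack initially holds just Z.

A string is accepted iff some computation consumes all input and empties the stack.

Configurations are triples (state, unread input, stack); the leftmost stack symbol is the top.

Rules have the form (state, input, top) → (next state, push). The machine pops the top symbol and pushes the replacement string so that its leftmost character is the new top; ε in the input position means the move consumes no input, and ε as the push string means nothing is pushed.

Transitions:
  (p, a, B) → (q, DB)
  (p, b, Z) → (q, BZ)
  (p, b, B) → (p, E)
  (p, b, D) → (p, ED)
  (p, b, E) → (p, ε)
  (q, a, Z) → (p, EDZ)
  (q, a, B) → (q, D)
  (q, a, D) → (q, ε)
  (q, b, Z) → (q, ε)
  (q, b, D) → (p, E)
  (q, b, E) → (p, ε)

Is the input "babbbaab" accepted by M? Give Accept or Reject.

(p, babbbaab, Z)
  read b, top Z: go to q, push BZ → (q, abbbaab, BZ)
  read a, top B: go to q, push D → (q, bbbaab, DZ)
  read b, top D: go to p, push E → (p, bbaab, EZ)
  read b, top E: go to p, push ε → (p, baab, Z)
  read b, top Z: go to q, push BZ → (q, aab, BZ)
  read a, top B: go to q, push D → (q, ab, DZ)
  read a, top D: go to q, push ε → (q, b, Z)
  read b, top Z: go to q, push ε → (q, ε, ε)
All input consumed and the stack is empty.

Accept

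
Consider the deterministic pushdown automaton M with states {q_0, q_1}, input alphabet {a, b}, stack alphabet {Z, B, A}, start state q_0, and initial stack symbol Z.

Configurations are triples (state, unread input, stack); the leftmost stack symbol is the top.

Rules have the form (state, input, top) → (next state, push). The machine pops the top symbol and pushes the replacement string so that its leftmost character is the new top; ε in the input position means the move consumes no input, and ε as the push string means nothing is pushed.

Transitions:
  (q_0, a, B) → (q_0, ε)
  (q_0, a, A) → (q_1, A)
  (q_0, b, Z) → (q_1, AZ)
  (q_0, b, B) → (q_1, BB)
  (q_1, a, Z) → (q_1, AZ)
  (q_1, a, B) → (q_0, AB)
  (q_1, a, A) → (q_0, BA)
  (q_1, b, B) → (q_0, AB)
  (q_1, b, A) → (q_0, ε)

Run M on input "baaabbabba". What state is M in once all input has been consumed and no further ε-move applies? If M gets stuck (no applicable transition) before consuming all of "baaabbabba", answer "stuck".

q_1

(q_0, baaabbabba, Z)
  read b, top Z: go to q_1, push AZ → (q_1, aaabbabba, AZ)
  read a, top A: go to q_0, push BA → (q_0, aabbabba, BAZ)
  read a, top B: go to q_0, push ε → (q_0, abbabba, AZ)
  read a, top A: go to q_1, push A → (q_1, bbabba, AZ)
  read b, top A: go to q_0, push ε → (q_0, babba, Z)
  read b, top Z: go to q_1, push AZ → (q_1, abba, AZ)
  read a, top A: go to q_0, push BA → (q_0, bba, BAZ)
  read b, top B: go to q_1, push BB → (q_1, ba, BBAZ)
  read b, top B: go to q_0, push AB → (q_0, a, ABBAZ)
  read a, top A: go to q_1, push A → (q_1, ε, ABBAZ)
All input consumed; M is in state q_1.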